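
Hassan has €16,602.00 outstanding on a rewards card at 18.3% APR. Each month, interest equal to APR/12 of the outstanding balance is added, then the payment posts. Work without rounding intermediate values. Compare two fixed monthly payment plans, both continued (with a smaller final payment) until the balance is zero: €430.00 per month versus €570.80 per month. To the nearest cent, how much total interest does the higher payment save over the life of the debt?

€3,140.09

Monthly rate r = 18.3%/12 = 1.525% = 0.01525.
At €430.00/mo: n = ⌈−ln(1 − rB₀/P)/ln(1+r)⌉ = 59 payments (last €308.42); total interest = total paid − €16,602.00 = €8,646.42.
At €570.80/mo: 39 payments (last €417.93); total interest €5,506.33.
Interest saved = €8,646.42 − €5,506.33 = €3,140.09.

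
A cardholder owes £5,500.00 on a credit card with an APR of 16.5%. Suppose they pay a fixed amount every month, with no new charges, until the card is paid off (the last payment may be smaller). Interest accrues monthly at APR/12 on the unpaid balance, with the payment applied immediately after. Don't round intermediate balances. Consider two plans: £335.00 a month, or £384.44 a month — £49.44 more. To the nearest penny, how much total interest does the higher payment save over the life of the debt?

£110.32

Monthly rate r = 16.5%/12 = 1.375% = 0.01375.
At £335.00/mo: n = ⌈−ln(1 − rB₀/P)/ln(1+r)⌉ = 19 payments (last £246.78); total interest = total paid − £5,500.00 = £776.78.
At £384.44/mo: 17 payments (last £15.42); total interest £666.46.
Interest saved = £776.78 − £666.46 = £110.32.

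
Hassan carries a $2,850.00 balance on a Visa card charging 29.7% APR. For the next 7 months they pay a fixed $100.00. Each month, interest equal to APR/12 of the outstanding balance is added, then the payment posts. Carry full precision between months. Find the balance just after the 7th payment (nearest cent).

$2,627.80

Monthly rate r = 29.7%/12 = 2.475% = 0.02475.
Each month: B ← B·(1+r) − $100.00.
Month 1: interest $70.54; balance after payment $2,820.54.
Month 2: interest $69.81; balance after payment $2,790.35.
Month 3: interest $69.06; balance after payment $2,759.41.
Month 4: interest $68.30; balance after payment $2,727.70.
Month 5: interest $67.51; balance after payment $2,695.21.
Month 6: interest $66.71; balance after payment $2,661.92.
Month 7: interest $65.88; balance after payment $2,627.80.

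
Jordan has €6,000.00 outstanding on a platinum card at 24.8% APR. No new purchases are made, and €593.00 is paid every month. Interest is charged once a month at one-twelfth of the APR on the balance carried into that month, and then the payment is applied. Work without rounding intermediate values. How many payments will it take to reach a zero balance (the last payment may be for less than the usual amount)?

12 months

Monthly rate r = 24.8%/12 = 2.06667% = 0.0206667.
Recurrence: B ← B·(1+r) − €593.00.
Month 1: interest €124.00; balance after payment €5,531.00.
Month 2: interest €114.31; balance after payment €5,052.31.
Closed form: n = −ln(1 − rB₀/P)/ln(1+r) = −ln(0.79089)/ln(1.02067) ≈ 11.468, so the balance reaches zero during payment 12.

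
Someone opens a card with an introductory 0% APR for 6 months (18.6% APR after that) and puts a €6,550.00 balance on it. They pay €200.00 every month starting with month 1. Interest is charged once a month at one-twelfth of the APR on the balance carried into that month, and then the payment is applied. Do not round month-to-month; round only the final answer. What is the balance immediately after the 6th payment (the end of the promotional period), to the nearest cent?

Promo months 1–6 at r₀ = 0%/12 = 0; months 7+ at r₁ = 18.6%/12 = 0.0155.
After month 6 (no interest yet): B = €6,550.00 − 6·€200.00 = €5,350.00.

€5,350.00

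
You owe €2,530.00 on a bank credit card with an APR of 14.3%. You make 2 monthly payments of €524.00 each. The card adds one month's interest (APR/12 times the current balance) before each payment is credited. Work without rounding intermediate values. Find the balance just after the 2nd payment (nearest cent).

€1,536.41

Monthly rate r = 14.3%/12 = 1.19167% = 0.0119167.
Each month: B ← B·(1+r) − €524.00.
Month 1: interest €30.15; balance after payment €2,036.15.
Month 2: interest €24.26; balance after payment €1,536.41.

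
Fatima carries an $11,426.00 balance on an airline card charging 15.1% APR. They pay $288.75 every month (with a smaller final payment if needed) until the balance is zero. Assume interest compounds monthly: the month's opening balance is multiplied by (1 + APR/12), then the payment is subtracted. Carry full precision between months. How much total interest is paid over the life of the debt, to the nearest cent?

$4,484.27

Monthly rate r = 15.1%/12 = 1.25833% = 0.0125833.
Payoff takes n = ⌈−ln(1 − rB₀/P)/ln(1+r)⌉ = ⌈55.100⌉ = 56 payments; the last is $29.02.
Total paid = 55·$288.75 + $29.02 = $15,910.27.
Total interest = total paid − principal = $15,910.27 − $11,426.00 = $4,484.27.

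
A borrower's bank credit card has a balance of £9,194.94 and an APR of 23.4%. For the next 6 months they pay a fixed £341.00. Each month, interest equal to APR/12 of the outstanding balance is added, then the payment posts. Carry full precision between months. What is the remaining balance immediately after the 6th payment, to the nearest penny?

£8,176.20

Monthly rate r = 23.4%/12 = 1.95% = 0.0195.
Each month: B ← B·(1+r) − £341.00.
Month 1: interest £179.30; balance after payment £9,033.24.
Month 2: interest £176.15; balance after payment £8,868.39.
Month 3: interest £172.93; balance after payment £8,700.32.
Month 4: interest £169.66; balance after payment £8,528.98.
Month 5: interest £166.32; balance after payment £8,354.29.
Month 6: interest £162.91; balance after payment £8,176.20.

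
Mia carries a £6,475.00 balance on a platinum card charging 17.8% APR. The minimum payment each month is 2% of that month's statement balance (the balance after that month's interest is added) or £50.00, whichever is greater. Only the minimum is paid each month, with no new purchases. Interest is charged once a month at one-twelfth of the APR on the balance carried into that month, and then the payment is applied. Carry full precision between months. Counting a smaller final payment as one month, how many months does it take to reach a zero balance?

Monthly rate r = 17.8%/12 = 1.48333% = 0.0148333.
While 2% of the post-interest balance exceeds £50.00, each month B ← (B·(1+r))·(1 − 0.02), i.e. B shrinks by the factor (1+r)·0.98 = 0.99454.
This holds for months 1–177. Entering month 178 the balance is £2,455.39; 2% of the post-interest balance is now below £50.00, so the flat £50.00 minimum applies from here.
From month 178 a fixed £50.00 at rate r clears £2,455.39 in 89 more payments. Total: 177 + 89 = 266 months.

266 months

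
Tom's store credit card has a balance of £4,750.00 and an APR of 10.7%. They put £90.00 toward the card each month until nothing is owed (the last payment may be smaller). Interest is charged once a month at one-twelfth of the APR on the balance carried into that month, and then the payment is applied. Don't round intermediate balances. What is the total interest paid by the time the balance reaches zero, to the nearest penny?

£1,698.26

Monthly rate r = 10.7%/12 = 0.891667% = 0.00891667.
Payoff takes n = ⌈−ln(1 − rB₀/P)/ln(1+r)⌉ = ⌈71.646⌉ = 72 payments; the last is £58.26.
Total paid = 71·£90.00 + £58.26 = £6,448.26.
Total interest = total paid − principal = £6,448.26 − £4,750.00 = £1,698.26.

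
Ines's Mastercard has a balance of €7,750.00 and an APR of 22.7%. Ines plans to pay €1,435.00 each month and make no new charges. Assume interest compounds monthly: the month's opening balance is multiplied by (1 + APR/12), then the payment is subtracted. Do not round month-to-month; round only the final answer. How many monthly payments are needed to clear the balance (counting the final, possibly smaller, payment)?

Monthly rate r = 22.7%/12 = 1.89167% = 0.0189167.
Recurrence: B ← B·(1+r) − €1,435.00.
Month 1: interest €146.60; balance after payment €6,461.60.
Month 2: interest €122.23; balance after payment €5,148.84.
Month 3: interest €97.40; balance after payment €3,811.23.
Month 4: interest €72.10; balance after payment €2,448.33.
Month 5: interest €46.31; balance after payment €1,059.65.
Month 6: interest €20.04; balance after payment €0.00.

6 months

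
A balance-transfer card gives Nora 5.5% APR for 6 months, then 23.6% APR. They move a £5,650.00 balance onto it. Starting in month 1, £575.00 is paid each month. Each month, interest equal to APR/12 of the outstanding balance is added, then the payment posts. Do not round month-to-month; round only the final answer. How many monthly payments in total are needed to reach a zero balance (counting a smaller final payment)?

11 months

Promo months 1–6 at r₀ = 5.5%/12 = 0.00458333; months 7+ at r₁ = 23.6%/12 = 0.0196667.
After month 6: iterate B ← B·(1+r₀) − £575.00 for 6 months → £2,317.39.
Then at r₁ with £575.00/mo: n₂ = −ln(1 − r₁·B/P)/ln(1+r₁) ≈ 4.24 → 5 more payments.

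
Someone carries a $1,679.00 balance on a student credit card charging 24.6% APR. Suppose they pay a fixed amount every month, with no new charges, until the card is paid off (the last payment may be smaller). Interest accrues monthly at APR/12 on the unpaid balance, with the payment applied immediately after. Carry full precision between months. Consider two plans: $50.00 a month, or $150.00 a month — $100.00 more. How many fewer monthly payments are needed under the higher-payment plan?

45 fewer payments

Monthly rate r = 24.6%/12 = 2.05% = 0.0205.
At $50.00/mo: n = ⌈−ln(1 − rB₀/P)/ln(1+r)⌉ = 58 payments (last $23.09); total interest = total paid − $1,679.00 = $1,194.09.
At $150.00/mo: 13 payments (last $127.01); total interest $248.01.
Payments saved = 58 − 13 = 45.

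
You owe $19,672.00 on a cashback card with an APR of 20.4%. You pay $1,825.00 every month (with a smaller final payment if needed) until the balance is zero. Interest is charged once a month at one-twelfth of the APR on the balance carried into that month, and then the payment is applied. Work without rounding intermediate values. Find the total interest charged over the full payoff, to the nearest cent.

Monthly rate r = 20.4%/12 = 1.7% = 0.017.
Payoff takes n = ⌈−ln(1 − rB₀/P)/ln(1+r)⌉ = ⌈12.008⌉ = 13 payments; the last is $14.41.
Total paid = 12·$1,825.00 + $14.41 = $21,914.41.
Total interest = total paid − principal = $21,914.41 − $19,672.00 = $2,242.41.

$2,242.41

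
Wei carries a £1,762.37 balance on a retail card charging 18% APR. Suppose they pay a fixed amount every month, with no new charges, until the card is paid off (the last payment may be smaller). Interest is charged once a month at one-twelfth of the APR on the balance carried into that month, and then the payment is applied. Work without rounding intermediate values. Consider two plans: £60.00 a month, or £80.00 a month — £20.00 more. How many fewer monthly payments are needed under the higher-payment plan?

13 fewer payments

Monthly rate r = 18%/12 = 1.5% = 0.015.
At £60.00/mo: n = ⌈−ln(1 − rB₀/P)/ln(1+r)⌉ = 40 payments (last £0.90); total interest = total paid − £1,762.37 = £578.53.
At £80.00/mo: 27 payments (last £75.46); total interest £393.09.
Payments saved = 40 − 27 = 13.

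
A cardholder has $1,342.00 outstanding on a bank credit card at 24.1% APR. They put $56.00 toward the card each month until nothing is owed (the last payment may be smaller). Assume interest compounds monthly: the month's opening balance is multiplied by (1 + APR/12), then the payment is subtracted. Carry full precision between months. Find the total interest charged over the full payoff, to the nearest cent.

$506.61

Monthly rate r = 24.1%/12 = 2.00833% = 0.0200833.
Payoff takes n = ⌈−ln(1 − rB₀/P)/ln(1+r)⌉ = ⌈33.011⌉ = 34 payments; the last is $0.61.
Total paid = 33·$56.00 + $0.61 = $1,848.61.
Total interest = total paid − principal = $1,848.61 − $1,342.00 = $506.61.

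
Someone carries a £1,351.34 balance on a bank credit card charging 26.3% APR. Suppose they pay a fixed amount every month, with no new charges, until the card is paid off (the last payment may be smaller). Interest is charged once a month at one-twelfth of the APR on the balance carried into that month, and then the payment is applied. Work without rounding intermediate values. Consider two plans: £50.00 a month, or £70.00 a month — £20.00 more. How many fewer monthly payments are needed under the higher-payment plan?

Monthly rate r = 26.3%/12 = 2.19167% = 0.0219167.
At £50.00/mo: n = ⌈−ln(1 − rB₀/P)/ln(1+r)⌉ = 42 payments (last £19.59); total interest = total paid − £1,351.34 = £718.25.
At £70.00/mo: 26 payments (last £26.28); total interest £424.94.
Payments saved = 42 − 26 = 16.

16 fewer payments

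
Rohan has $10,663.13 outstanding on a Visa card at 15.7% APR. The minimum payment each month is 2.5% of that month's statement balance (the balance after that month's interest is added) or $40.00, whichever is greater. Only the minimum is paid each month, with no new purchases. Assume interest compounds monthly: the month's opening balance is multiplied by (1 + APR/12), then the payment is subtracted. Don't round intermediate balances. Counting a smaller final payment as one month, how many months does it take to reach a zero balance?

211 months

Monthly rate r = 15.7%/12 = 1.30833% = 0.0130833.
While 2.5% of the post-interest balance exceeds $40.00, each month B ← (B·(1+r))·(1 − 0.025), i.e. B shrinks by the factor (1+r)·0.975 = 0.98776.
This holds for months 1–156. Entering month 157 the balance is $1,560.46; 2.5% of the post-interest balance is now below $40.00, so the flat $40.00 minimum applies from here.
From month 157 a fixed $40.00 at rate r clears $1,560.46 in 55 more payments. Total: 156 + 55 = 211 months.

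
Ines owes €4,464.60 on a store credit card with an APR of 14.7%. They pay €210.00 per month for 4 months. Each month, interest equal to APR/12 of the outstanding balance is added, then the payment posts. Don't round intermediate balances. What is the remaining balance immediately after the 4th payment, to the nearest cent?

Monthly rate r = 14.7%/12 = 1.225% = 0.01225.
Each month: B ← B·(1+r) − €210.00.
Month 1: interest €54.69; balance after payment €4,309.29.
Month 2: interest €52.79; balance after payment €4,152.08.
Month 3: interest €50.86; balance after payment €3,992.94.
Month 4: interest €48.91; balance after payment €3,831.86.

€3,831.86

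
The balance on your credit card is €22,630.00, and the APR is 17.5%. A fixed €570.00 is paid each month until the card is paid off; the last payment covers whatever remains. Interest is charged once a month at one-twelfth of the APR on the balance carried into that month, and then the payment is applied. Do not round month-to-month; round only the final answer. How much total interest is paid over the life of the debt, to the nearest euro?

€11,429

Monthly rate r = 17.5%/12 = 1.45833% = 0.0145833.
Payoff takes n = ⌈−ln(1 − rB₀/P)/ln(1+r)⌉ = ⌈59.752⌉ = 60 payments; the last is €429.16.
Total paid = 59·€570.00 + €429.16 = €34,059.16.
Total interest = total paid − principal = €34,059.16 − €22,630.00 = €11,429.16.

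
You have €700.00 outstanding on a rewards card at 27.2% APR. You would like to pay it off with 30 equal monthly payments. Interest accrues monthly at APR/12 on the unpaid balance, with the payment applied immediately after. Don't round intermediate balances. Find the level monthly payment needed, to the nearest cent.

€32.41

Monthly rate r = 27.2%/12 = 2.26667% = 0.0226667.
Level-payment amortization: P = B₀·r / (1 − (1+r)^(−n)) = 700.00·0.0226667 / (1 − 1.02267^(−30)).
Denominator 1 − (1+r)^(−30) = 0.489522055.
P = 15.8667 / 0.489522055 ≈ 32.41.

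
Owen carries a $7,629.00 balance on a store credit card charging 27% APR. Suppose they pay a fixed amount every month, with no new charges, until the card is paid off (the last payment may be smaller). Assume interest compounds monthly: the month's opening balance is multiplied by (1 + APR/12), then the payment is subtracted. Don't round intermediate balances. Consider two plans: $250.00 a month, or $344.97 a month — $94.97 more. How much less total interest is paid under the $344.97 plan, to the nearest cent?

Monthly rate r = 27%/12 = 2.25% = 0.0225.
At $250.00/mo: n = ⌈−ln(1 − rB₀/P)/ln(1+r)⌉ = 53 payments (last $37.15); total interest = total paid − $7,629.00 = $5,408.15.
At $344.97/mo: 31 payments (last $322.93); total interest $3,043.03.
Interest saved = $5,408.15 − $3,043.03 = $2,365.12.

$2,365.12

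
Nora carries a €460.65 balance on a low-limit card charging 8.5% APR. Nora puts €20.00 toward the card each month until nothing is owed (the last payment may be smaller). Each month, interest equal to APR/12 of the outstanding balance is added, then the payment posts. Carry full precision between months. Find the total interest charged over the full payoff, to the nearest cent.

Monthly rate r = 8.5%/12 = 0.708333% = 0.00708333.
Payoff takes n = ⌈−ln(1 − rB₀/P)/ln(1+r)⌉ = ⌈25.233⌉ = 26 payments; the last is €4.68.
Total paid = 25·€20.00 + €4.68 = €504.68.
Total interest = total paid − principal = €504.68 − €460.65 = €44.03.

€44.03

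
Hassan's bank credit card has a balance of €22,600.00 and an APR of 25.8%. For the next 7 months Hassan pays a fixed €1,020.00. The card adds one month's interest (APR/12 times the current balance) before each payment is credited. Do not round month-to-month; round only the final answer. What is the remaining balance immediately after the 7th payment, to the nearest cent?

Monthly rate r = 25.8%/12 = 2.15% = 0.0215.
Each month: B ← B·(1+r) − €1,020.00.
Month 1: interest €485.90; balance after payment €22,065.90.
Month 2: interest €474.42; balance after payment €21,520.32.
Month 3: interest €462.69; balance after payment €20,963.00.
Month 4: interest €450.70; balance after payment €20,393.71.
Month 5: interest €438.46; balance after payment €19,812.17.
Month 6: interest €425.96; balance after payment €19,218.13.
Month 7: interest €413.19; balance after payment €18,611.32.

€18,611.32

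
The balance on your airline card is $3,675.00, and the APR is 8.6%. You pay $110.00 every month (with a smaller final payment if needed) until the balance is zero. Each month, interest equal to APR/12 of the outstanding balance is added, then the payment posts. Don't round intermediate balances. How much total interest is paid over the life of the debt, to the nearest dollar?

Monthly rate r = 8.6%/12 = 0.716667% = 0.00716667.
Payoff takes n = ⌈−ln(1 − rB₀/P)/ln(1+r)⌉ = ⌈38.326⌉ = 39 payments; the last is $35.94.
Total paid = 38·$110.00 + $35.94 = $4,215.94.
Total interest = total paid − principal = $4,215.94 − $3,675.00 = $540.94.

$541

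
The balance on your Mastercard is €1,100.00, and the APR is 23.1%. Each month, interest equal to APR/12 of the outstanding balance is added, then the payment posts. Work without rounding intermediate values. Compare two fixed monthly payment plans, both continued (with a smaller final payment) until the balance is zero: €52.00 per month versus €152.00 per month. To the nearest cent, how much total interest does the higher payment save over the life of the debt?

Monthly rate r = 23.1%/12 = 1.925% = 0.01925.
At €52.00/mo: n = ⌈−ln(1 − rB₀/P)/ln(1+r)⌉ = 28 payments (last €22.23); total interest = total paid − €1,100.00 = €326.23.
At €152.00/mo: 8 payments (last €132.10); total interest €96.10.
Interest saved = €326.23 − €96.10 = €230.13.

€230.13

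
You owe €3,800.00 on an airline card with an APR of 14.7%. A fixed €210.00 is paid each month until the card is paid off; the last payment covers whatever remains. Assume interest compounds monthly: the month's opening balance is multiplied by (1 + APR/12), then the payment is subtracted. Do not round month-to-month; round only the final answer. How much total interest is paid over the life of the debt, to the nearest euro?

€523

Monthly rate r = 14.7%/12 = 1.225% = 0.01225.
Payoff takes n = ⌈−ln(1 − rB₀/P)/ln(1+r)⌉ = ⌈20.582⌉ = 21 payments; the last is €122.58.
Total paid = 20·€210.00 + €122.58 = €4,322.58.
Total interest = total paid − principal = €4,322.58 − €3,800.00 = €522.58.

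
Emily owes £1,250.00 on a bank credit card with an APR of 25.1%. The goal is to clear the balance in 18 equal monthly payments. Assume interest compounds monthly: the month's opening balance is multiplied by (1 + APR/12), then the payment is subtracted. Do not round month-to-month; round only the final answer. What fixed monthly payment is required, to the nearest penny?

£84.05

Monthly rate r = 25.1%/12 = 2.09167% = 0.0209167.
Level-payment amortization: P = B₀·r / (1 − (1+r)^(−n)) = 1250.00·0.0209167 / (1 − 1.02092^(−18)).
Denominator 1 − (1+r)^(−18) = 0.311070612.
P = 26.1458 / 0.311070612 ≈ 84.05.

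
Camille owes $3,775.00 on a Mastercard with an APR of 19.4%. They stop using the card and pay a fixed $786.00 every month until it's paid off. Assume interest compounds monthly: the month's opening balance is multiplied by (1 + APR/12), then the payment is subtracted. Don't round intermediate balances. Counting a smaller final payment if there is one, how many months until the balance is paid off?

6 months

Monthly rate r = 19.4%/12 = 1.61667% = 0.0161667.
Recurrence: B ← B·(1+r) − $786.00.
Month 1: interest $61.03; balance after payment $3,050.03.
Month 2: interest $49.31; balance after payment $2,313.34.
Month 3: interest $37.40; balance after payment $1,564.74.
Month 4: interest $25.30; balance after payment $804.03.
Month 5: interest $13.00; balance after payment $31.03.
Month 6: interest $0.50; balance after payment $0.00.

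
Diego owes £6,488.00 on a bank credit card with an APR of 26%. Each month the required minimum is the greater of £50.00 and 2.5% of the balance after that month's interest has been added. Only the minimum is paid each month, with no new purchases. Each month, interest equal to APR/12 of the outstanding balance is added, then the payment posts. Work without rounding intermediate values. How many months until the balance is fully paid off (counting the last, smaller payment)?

397 months

Monthly rate r = 26%/12 = 2.16667% = 0.0216667.
While 2.5% of the post-interest balance exceeds £50.00, each month B ← (B·(1+r))·(1 − 0.025), i.e. B shrinks by the factor (1+r)·0.975 = 0.99613.
This holds for months 1–309. Entering month 310 the balance is £1,954.73; 2.5% of the post-interest balance is now below £50.00, so the flat £50.00 minimum applies from here.
From month 310 a fixed £50.00 at rate r clears £1,954.73 in 88 more payments. Total: 309 + 88 = 397 months.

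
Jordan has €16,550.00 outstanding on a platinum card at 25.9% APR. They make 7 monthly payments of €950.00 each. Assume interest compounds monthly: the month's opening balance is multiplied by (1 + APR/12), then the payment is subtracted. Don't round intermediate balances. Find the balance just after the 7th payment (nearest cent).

Monthly rate r = 25.9%/12 = 2.15833% = 0.0215833.
Each month: B ← B·(1+r) − €950.00.
Month 1: interest €357.20; balance after payment €15,957.20.
Month 2: interest €344.41; balance after payment €15,351.61.
Month 3: interest €331.34; balance after payment €14,732.95.
Month 4: interest €317.99; balance after payment €14,100.94.
Month 5: interest €304.35; balance after payment €13,455.28.
Month 6: interest €290.41; balance after payment €12,795.69.
Month 7: interest €276.17; balance after payment €12,121.87.

€12,121.87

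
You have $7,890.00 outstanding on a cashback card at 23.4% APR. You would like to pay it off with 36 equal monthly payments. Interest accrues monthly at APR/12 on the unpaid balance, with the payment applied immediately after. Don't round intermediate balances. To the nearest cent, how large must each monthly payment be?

Monthly rate r = 23.4%/12 = 1.95% = 0.0195.
Level-payment amortization: P = B₀·r / (1 − (1+r)^(−n)) = 7890.00·0.0195 / (1 − 1.0195^(−36)).
Denominator 1 − (1+r)^(−36) = 0.501046911.
P = 153.855 / 0.501046911 ≈ 307.07.

$307.07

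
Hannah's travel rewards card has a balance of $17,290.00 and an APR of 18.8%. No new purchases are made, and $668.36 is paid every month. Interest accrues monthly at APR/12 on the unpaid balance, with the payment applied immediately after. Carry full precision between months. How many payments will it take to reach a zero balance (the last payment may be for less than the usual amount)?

34 months

Monthly rate r = 18.8%/12 = 1.56667% = 0.0156667.
Recurrence: B ← B·(1+r) − $668.36.
Month 1: interest $270.88; balance after payment $16,892.52.
Month 2: interest $264.65; balance after payment $16,488.81.
Closed form: n = −ln(1 − rB₀/P)/ln(1+r) = −ln(0.59471)/ln(1.01567) ≈ 33.430, so the balance reaches zero during payment 34.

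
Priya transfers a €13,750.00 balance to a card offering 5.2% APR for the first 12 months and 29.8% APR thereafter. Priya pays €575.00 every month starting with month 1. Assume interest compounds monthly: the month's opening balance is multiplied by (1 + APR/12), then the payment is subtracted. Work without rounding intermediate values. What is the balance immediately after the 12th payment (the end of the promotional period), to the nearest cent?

€7,415.44

Promo months 1–12 at r₀ = 5.2%/12 = 0.00433333; months 13+ at r₁ = 29.8%/12 = 0.0248333.
After month 12: iterate B ← B·(1+r₀) − €575.00 for 12 months → €7,415.44.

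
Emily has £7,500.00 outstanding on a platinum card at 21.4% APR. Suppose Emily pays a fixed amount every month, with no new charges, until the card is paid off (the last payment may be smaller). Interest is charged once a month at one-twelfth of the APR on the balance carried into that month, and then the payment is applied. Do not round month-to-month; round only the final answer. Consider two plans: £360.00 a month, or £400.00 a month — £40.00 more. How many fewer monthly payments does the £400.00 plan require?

Monthly rate r = 21.4%/12 = 1.78333% = 0.0178333.
At £360.00/mo: n = ⌈−ln(1 − rB₀/P)/ln(1+r)⌉ = 27 payments (last £100.08); total interest = total paid − £7,500.00 = £1,960.08.
At £400.00/mo: 24 payments (last £10.88); total interest £1,710.88.
Payments saved = 27 − 24 = 3.

3 fewer payments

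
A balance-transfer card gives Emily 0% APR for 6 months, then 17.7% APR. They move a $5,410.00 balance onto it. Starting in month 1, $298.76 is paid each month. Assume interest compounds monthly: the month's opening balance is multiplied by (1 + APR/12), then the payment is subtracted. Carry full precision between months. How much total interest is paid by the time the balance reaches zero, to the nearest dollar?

Promo months 1–6 at r₀ = 0%/12 = 0; months 7+ at r₁ = 17.7%/12 = 0.01475.
After month 6 (no interest yet): B = $5,410.00 − 6·$298.76 = $3,617.44.
Then at r₁ with $298.76/mo: n₂ = −ln(1 − r₁·B/P)/ln(1+r₁) ≈ 13.44 → 14 more payments.
Total paid = 19·$298.76 + $130.92 = $5,807.36; interest = $5,807.36 − $5,410.00 = $397.36.

$397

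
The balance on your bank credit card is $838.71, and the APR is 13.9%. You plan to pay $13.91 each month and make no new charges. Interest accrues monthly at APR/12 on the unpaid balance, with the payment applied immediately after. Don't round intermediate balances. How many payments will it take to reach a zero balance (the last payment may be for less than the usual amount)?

Monthly rate r = 13.9%/12 = 1.15833% = 0.0115833.
Recurrence: B ← B·(1+r) − $13.91.
Month 1: interest $9.72; balance after payment $834.52.
Month 2: interest $9.67; balance after payment $830.27.
Closed form: n = −ln(1 − rB₀/P)/ln(1+r) = −ln(0.30158)/ln(1.01158) ≈ 104.086, so the balance reaches zero during payment 105.

105 months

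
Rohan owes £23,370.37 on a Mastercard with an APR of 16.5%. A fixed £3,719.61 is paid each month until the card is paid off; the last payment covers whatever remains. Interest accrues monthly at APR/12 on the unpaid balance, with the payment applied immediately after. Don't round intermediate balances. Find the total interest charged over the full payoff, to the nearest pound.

Monthly rate r = 16.5%/12 = 1.375% = 0.01375.
Payoff takes n = ⌈−ln(1 − rB₀/P)/ln(1+r)⌉ = ⌈6.616⌉ = 7 payments; the last is £2,298.06.
Total paid = 6·£3,719.61 + £2,298.06 = £24,615.72.
Total interest = total paid − principal = £24,615.72 − £23,370.37 = £1,245.35.

£1,245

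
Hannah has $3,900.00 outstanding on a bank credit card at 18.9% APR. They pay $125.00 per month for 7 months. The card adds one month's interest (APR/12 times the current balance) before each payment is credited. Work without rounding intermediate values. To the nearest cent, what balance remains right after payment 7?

$3,433.39

Monthly rate r = 18.9%/12 = 1.575% = 0.01575.
Each month: B ← B·(1+r) − $125.00.
Month 1: interest $61.42; balance after payment $3,836.43.
Month 2: interest $60.42; balance after payment $3,771.85.
Month 3: interest $59.41; balance after payment $3,706.26.
Month 4: interest $58.37; balance after payment $3,639.63.
Month 5: interest $57.32; balance after payment $3,571.95.
Month 6: interest $56.26; balance after payment $3,503.21.
Month 7: interest $55.18; balance after payment $3,433.39.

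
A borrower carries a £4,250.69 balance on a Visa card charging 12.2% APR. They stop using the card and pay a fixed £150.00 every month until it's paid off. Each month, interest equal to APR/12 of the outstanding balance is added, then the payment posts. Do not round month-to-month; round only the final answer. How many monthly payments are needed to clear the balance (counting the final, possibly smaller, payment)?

Monthly rate r = 12.2%/12 = 1.01667% = 0.0101667.
Recurrence: B ← B·(1+r) − £150.00.
Month 1: interest £43.22; balance after payment £4,143.91.
Month 2: interest £42.13; balance after payment £4,036.04.
Closed form: n = −ln(1 − rB₀/P)/ln(1+r) = −ln(0.7119)/ln(1.01017) ≈ 33.595, so the balance reaches zero during payment 34.

34 payments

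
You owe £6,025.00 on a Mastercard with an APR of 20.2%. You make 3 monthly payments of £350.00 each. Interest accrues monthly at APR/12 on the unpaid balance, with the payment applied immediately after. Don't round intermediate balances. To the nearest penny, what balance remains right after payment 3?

£5,266.64

Monthly rate r = 20.2%/12 = 1.68333% = 0.0168333.
Each month: B ← B·(1+r) − £350.00.
Month 1: interest £101.42; balance after payment £5,776.42.
Month 2: interest £97.24; balance after payment £5,523.66.
Month 3: interest £92.98; balance after payment £5,266.64.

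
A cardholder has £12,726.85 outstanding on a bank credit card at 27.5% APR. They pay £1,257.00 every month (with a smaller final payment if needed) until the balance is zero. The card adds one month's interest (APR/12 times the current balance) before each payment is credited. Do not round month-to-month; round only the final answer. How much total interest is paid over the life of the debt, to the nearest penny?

£1,922.30

Monthly rate r = 27.5%/12 = 2.29167% = 0.0229167.
Payoff takes n = ⌈−ln(1 − rB₀/P)/ln(1+r)⌉ = ⌈11.651⌉ = 12 payments; the last is £822.15.
Total paid = 11·£1,257.00 + £822.15 = £14,649.15.
Total interest = total paid − principal = £14,649.15 − £12,726.85 = £1,922.30.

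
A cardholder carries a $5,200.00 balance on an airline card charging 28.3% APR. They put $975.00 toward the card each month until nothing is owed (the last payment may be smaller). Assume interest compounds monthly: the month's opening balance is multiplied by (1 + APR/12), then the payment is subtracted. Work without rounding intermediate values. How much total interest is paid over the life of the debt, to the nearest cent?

$424.62

Monthly rate r = 28.3%/12 = 2.35833% = 0.0235833.
Payoff takes n = ⌈−ln(1 − rB₀/P)/ln(1+r)⌉ = ⌈5.767⌉ = 6 payments; the last is $749.62.
Total paid = 5·$975.00 + $749.62 = $5,624.62.
Total interest = total paid − principal = $5,624.62 − $5,200.00 = $424.62.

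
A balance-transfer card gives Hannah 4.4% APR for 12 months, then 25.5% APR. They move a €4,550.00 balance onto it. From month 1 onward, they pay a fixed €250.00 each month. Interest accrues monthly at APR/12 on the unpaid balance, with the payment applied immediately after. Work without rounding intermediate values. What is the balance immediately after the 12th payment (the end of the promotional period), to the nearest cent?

Promo months 1–12 at r₀ = 4.4%/12 = 0.00366667; months 13+ at r₁ = 25.5%/12 = 0.02125.
After month 12: iterate B ← B·(1+r₀) − €250.00 for 12 months → €1,693.04.

€1,693.04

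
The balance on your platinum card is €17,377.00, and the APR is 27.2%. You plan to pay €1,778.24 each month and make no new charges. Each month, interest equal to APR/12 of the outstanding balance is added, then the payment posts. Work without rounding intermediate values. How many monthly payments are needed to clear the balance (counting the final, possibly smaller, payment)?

Monthly rate r = 27.2%/12 = 2.26667% = 0.0226667.
Recurrence: B ← B·(1+r) − €1,778.24.
Month 1: interest €393.88; balance after payment €15,992.64.
Month 2: interest €362.50; balance after payment €14,576.90.
Closed form: n = −ln(1 − rB₀/P)/ln(1+r) = −ln(0.7785)/ln(1.02267) ≈ 11.171, so the balance reaches zero during payment 12.

12 payments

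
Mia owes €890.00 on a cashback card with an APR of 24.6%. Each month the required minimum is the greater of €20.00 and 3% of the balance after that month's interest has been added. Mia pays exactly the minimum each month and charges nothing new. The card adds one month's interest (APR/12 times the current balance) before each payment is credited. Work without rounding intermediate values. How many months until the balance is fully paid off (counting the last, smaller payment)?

85 months

Monthly rate r = 24.6%/12 = 2.05% = 0.0205.
While 3% of the post-interest balance exceeds €20.00, each month B ← (B·(1+r))·(1 − 0.03), i.e. B shrinks by the factor (1+r)·0.97 = 0.98988.
This holds for months 1–31. Entering month 32 the balance is €649.41; 3% of the post-interest balance is now below €20.00, so the flat €20.00 minimum applies from here.
From month 32 a fixed €20.00 at rate r clears €649.41 in 54 more payments. Total: 31 + 54 = 85 months.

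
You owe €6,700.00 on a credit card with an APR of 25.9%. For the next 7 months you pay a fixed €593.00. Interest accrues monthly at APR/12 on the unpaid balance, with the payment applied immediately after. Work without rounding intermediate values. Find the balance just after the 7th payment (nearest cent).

€3,350.55

Monthly rate r = 25.9%/12 = 2.15833% = 0.0215833.
Each month: B ← B·(1+r) − €593.00.
Month 1: interest €144.61; balance after payment €6,251.61.
Month 2: interest €134.93; balance after payment €5,793.54.
Month 3: interest €125.04; balance after payment €5,325.58.
Month 4: interest €114.94; balance after payment €4,847.53.
Month 5: interest €104.63; balance after payment €4,359.15.
Month 6: interest €94.09; balance after payment €3,860.24.
Month 7: interest €83.32; balance after payment €3,350.55.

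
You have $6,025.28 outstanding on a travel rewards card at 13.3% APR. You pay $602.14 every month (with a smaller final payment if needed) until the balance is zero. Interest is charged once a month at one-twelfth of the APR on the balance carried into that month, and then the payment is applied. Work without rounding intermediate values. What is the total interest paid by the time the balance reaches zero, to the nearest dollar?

Monthly rate r = 13.3%/12 = 1.10833% = 0.0110833.
Payoff takes n = ⌈−ln(1 − rB₀/P)/ln(1+r)⌉ = ⌈10.665⌉ = 11 payments; the last is $401.02.
Total paid = 10·$602.14 + $401.02 = $6,422.42.
Total interest = total paid − principal = $6,422.42 − $6,025.28 = $397.14.

$397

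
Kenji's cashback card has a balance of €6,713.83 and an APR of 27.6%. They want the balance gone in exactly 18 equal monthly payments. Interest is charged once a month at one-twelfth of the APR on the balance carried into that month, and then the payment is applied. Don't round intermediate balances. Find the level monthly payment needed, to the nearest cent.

Monthly rate r = 27.6%/12 = 2.3% = 0.023.
Level-payment amortization: P = B₀·r / (1 − (1+r)^(−n)) = 6713.83·0.023 / (1 − 1.023^(−18)).
Denominator 1 − (1+r)^(−18) = 0.335892182.
P = 154.418 / 0.335892182 ≈ 459.73.

€459.73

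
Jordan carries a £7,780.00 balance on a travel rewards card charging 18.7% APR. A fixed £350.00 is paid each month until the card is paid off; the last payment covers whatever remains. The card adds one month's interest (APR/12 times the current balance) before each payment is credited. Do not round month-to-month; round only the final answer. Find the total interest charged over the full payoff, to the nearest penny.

Monthly rate r = 18.7%/12 = 1.55833% = 0.0155833.
Payoff takes n = ⌈−ln(1 − rB₀/P)/ln(1+r)⌉ = ⌈27.501⌉ = 28 payments; the last is £176.03.
Total paid = 27·£350.00 + £176.03 = £9,626.03.
Total interest = total paid − principal = £9,626.03 − £7,780.00 = £1,846.03.

£1,846.03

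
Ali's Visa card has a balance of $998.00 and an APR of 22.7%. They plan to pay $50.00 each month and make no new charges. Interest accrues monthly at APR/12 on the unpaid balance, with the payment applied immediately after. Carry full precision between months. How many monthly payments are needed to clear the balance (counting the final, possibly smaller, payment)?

Monthly rate r = 22.7%/12 = 1.89167% = 0.0189167.
Recurrence: B ← B·(1+r) − $50.00.
Month 1: interest $18.88; balance after payment $966.88.
Month 2: interest $18.29; balance after payment $935.17.
Closed form: n = −ln(1 − rB₀/P)/ln(1+r) = −ln(0.62242)/ln(1.01892) ≈ 25.301, so the balance reaches zero during payment 26.

26 payments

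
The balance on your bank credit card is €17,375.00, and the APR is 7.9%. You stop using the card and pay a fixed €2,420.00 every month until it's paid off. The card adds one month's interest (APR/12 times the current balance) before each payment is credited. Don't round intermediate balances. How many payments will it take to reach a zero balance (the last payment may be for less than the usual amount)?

8 months

Monthly rate r = 7.9%/12 = 0.658333% = 0.00658333.
Recurrence: B ← B·(1+r) − €2,420.00.
Month 1: interest €114.39; balance after payment €15,069.39.
Month 2: interest €99.21; balance after payment €12,748.59.
Closed form: n = −ln(1 − rB₀/P)/ln(1+r) = −ln(0.95273)/ln(1.00658) ≈ 7.379, so the balance reaches zero during payment 8.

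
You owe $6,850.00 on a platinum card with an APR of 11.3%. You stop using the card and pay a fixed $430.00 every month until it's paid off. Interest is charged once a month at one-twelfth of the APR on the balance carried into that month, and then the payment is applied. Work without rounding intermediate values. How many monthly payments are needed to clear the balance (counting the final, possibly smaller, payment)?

Monthly rate r = 11.3%/12 = 0.941667% = 0.00941667.
Recurrence: B ← B·(1+r) − $430.00.
Month 1: interest $64.50; balance after payment $6,484.50.
Month 2: interest $61.06; balance after payment $6,115.57.
Closed form: n = −ln(1 − rB₀/P)/ln(1+r) = −ln(0.84999)/ln(1.00942) ≈ 17.341, so the balance reaches zero during payment 18.

18 months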